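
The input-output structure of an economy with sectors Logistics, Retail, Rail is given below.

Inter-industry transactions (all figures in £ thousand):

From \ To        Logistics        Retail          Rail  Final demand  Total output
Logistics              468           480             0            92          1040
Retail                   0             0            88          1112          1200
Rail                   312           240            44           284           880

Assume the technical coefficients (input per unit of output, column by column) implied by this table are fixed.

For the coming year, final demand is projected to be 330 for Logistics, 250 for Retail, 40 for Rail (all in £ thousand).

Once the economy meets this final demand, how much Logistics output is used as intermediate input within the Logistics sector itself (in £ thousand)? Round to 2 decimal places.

z_11 = 363.51

Technical coefficients a_ij = z_ij / X_j:
  a_11 = 468/1040 = 0.45, a_21 = 0/1040 = 0.00, a_31 = 312/1040 = 0.30
  a_12 = 480/1200 = 0.40, a_22 = 0/1200 = 0.00, a_32 = 240/1200 = 0.20
  a_13 = 0/880 = 0.00, a_23 = 88/880 = 0.10, a_33 = 44/880 = 0.05
I − A =
  [   0.55    -0.40     0.00]
  [   0.00     1.00    -0.10]
  [  -0.30    -0.20     0.95]
Cofactors of I−A, C_ij = (−1)^(i+j)·(minor ij) (rows/columns in the sector order above):
  C_11 = (1.00)(0.95) − (-0.10)(-0.20) = 0.9300
  C_12 = −[(0.00)(0.95) − (-0.10)(-0.30)] = 0.0300
  C_13 = (0.00)(-0.20) − (1.00)(-0.30) = 0.3000
  C_21 = −[(-0.40)(0.95) − (0.00)(-0.20)] = 0.3800
  C_22 = (0.55)(0.95) − (0.00)(-0.30) = 0.5225
  C_23 = −[(0.55)(-0.20) − (-0.40)(-0.30)] = 0.2300
  C_31 = (-0.40)(-0.10) − (0.00)(1.00) = 0.0400
  C_32 = −[(0.55)(-0.10) − (0.00)(0.00)] = 0.0550
  C_33 = (0.55)(1.00) − (-0.40)(0.00) = 0.5500
det(I−A) = Σ_j (I−A)_1j·C_1j = (0.55)(0.9300) + (-0.40)(0.0300) + (0.00)(0.3000) = 0.4995
adj(I−A) = Cᵀ =
  [ 0.9300   0.3800   0.0400]
  [ 0.0300   0.5225   0.0550]
  [ 0.3000   0.2300   0.5500]
(I − A)⁻¹ = adj(I−A) / det(I−A) ≈
  [   1.8619     0.7608     0.0801]
  [   0.0601     1.0460     0.1101]
  [   0.6006     0.4605     1.1011]
First solve x = (I − A)⁻¹ d = adj(I−A)·d / det(I−A); in particular x_1 = (0.9300·330 + 0.3800·250 + 0.0400·40) / 0.4995 = 403.50 / 0.4995 ≈ 807.8078.
Intermediate flow from 1 to 1: z_11 = a_11 · x_1 = 0.45 × 403.50 / 0.4995 = 181.575 / 0.4995 ≈ 363.51.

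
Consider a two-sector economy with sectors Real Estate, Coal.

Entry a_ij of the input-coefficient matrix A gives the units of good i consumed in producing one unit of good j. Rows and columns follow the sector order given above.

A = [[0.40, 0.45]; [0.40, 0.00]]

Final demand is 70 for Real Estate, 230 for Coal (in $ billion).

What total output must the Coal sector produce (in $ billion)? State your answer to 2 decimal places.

x_2 = 395.24

I − A =
  [   0.60    -0.45]
  [  -0.40     1.00]
det(I−A) = (0.60)(1.00) − (-0.45)(-0.40) = 0.4200
adj(I−A) = [[1.00, 0.45], [0.40, 0.60]]
(I − A)⁻¹ = adj(I−A) / det(I−A) ≈
  [   2.3810     1.0714]
  [   0.9524     1.4286]
x = (I − A)⁻¹ d = adj(I−A)·d / det(I−A), with det(I−A) = 0.4200:
  x_1 = (1.00·70 + 0.45·230) / 0.4200 = 173.50 / 0.4200 ≈ 413.10
  x_2 = (0.40·70 + 0.60·230) / 0.4200 = 166.00 / 0.4200 ≈ 395.24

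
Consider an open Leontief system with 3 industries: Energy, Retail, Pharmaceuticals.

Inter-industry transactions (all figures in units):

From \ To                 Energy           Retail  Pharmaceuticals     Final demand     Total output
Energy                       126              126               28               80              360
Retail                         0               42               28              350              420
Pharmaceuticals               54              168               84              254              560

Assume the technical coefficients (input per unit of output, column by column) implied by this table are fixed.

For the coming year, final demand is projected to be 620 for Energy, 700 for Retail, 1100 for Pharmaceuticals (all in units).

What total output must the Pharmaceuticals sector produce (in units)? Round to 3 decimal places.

Technical coefficients a_ij = z_ij / X_j:
  a_EE = 126/360 = 0.35, a_RE = 0/360 = 0.00, a_PE = 54/360 = 0.15
  a_ER = 126/420 = 0.30, a_RR = 42/420 = 0.10, a_PR = 168/420 = 0.40
  a_EP = 28/560 = 0.05, a_RP = 28/560 = 0.05, a_PP = 84/560 = 0.15
I − A =
  [   0.65    -0.30    -0.05]
  [   0.00     0.90    -0.05]
  [  -0.15    -0.40     0.85]
Cofactors of I−A, C_ij = (−1)^(i+j)·(minor ij) (rows/columns in the sector order above):
  C_11 = (0.90)(0.85) − (-0.05)(-0.40) = 0.7450
  C_12 = −[(0.00)(0.85) − (-0.05)(-0.15)] = 0.0075
  C_13 = (0.00)(-0.40) − (0.90)(-0.15) = 0.1350
  C_21 = −[(-0.30)(0.85) − (-0.05)(-0.40)] = 0.2750
  C_22 = (0.65)(0.85) − (-0.05)(-0.15) = 0.5450
  C_23 = −[(0.65)(-0.40) − (-0.30)(-0.15)] = 0.3050
  C_31 = (-0.30)(-0.05) − (-0.05)(0.90) = 0.0600
  C_32 = −[(0.65)(-0.05) − (-0.05)(0.00)] = 0.0325
  C_33 = (0.65)(0.90) − (-0.30)(0.00) = 0.5850
det(I−A) = Σ_j (I−A)_1j·C_1j = (0.65)(0.7450) + (-0.30)(0.0075) + (-0.05)(0.1350) = 0.47525
adj(I−A) = Cᵀ =
  [ 0.7450   0.2750   0.0600]
  [ 0.0075   0.5450   0.0325]
  [ 0.1350   0.3050   0.5850]
(I − A)⁻¹ = adj(I−A) / det(I−A) ≈
  [   1.5676     0.5786     0.1262]
  [   0.0158     1.1468     0.0684]
  [   0.2841     0.6418     1.2309]
x = (I − A)⁻¹ d = adj(I−A)·d / det(I−A), with det(I−A) = 0.47525:
  x_E = (0.7450·620 + 0.2750·700 + 0.0600·1100) / 0.47525 = 720.40 / 0.47525 ≈ 1515.834
  x_R = (0.0075·620 + 0.5450·700 + 0.0325·1100) / 0.47525 = 421.90 / 0.47525 ≈ 887.743
  x_P = (0.1350·620 + 0.3050·700 + 0.5850·1100) / 0.47525 = 940.70 / 0.47525 ≈ 1979.379

x_P = 1979.379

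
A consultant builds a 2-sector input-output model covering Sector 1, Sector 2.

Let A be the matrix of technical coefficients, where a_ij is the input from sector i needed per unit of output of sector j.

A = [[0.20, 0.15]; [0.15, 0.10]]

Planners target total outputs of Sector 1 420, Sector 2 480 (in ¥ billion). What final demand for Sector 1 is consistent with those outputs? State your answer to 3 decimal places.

d_1 = 264.000

I − A =
  [   0.80    -0.15]
  [  -0.15     0.90]
d = (I − A) x:
  d_1 = (+0.80)·420 + (-0.15)·480 = 264.000
  d_2 = (-0.15)·420 + (+0.90)·480 = 369.000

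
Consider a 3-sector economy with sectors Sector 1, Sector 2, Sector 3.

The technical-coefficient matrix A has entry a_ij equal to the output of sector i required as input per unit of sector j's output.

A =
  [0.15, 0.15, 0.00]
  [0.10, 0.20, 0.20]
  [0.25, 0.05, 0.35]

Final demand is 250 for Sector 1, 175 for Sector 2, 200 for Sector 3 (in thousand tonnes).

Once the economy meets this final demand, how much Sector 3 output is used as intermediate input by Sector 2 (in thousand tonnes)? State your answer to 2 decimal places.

z_32 = 19.15

I − A =
  [   0.85    -0.15     0.00]
  [  -0.10     0.80    -0.20]
  [  -0.25    -0.05     0.65]
Cofactors of I−A, C_ij = (−1)^(i+j)·(minor ij) (rows/columns in the sector order above):
  C_11 = (0.80)(0.65) − (-0.20)(-0.05) = 0.5100
  C_12 = −[(-0.10)(0.65) − (-0.20)(-0.25)] = 0.1150
  C_13 = (-0.10)(-0.05) − (0.80)(-0.25) = 0.2050
  C_21 = −[(-0.15)(0.65) − (0.00)(-0.05)] = 0.0975
  C_22 = (0.85)(0.65) − (0.00)(-0.25) = 0.5525
  C_23 = −[(0.85)(-0.05) − (-0.15)(-0.25)] = 0.0800
  C_31 = (-0.15)(-0.20) − (0.00)(0.80) = 0.0300
  C_32 = −[(0.85)(-0.20) − (0.00)(-0.10)] = 0.1700
  C_33 = (0.85)(0.80) − (-0.15)(-0.10) = 0.6650
det(I−A) = Σ_j (I−A)_1j·C_1j = (0.85)(0.5100) + (-0.15)(0.1150) + (0.00)(0.2050) = 0.41625
adj(I−A) = Cᵀ =
  [ 0.5100   0.0975   0.0300]
  [ 0.1150   0.5525   0.1700]
  [ 0.2050   0.0800   0.6650]
(I − A)⁻¹ = adj(I−A) / det(I−A) ≈
  [   1.2252     0.2342     0.0721]
  [   0.2763     1.3273     0.4084]
  [   0.4925     0.1922     1.5976]
First solve x = (I − A)⁻¹ d = adj(I−A)·d / det(I−A); in particular x_2 = (0.1150·250 + 0.5525·175 + 0.1700·200) / 0.41625 = 159.4375 / 0.41625 ≈ 383.0330.
Intermediate flow from 3 to 2: z_32 = a_32 · x_2 = 0.05 × 159.4375 / 0.41625 = 7.971875 / 0.41625 ≈ 19.15.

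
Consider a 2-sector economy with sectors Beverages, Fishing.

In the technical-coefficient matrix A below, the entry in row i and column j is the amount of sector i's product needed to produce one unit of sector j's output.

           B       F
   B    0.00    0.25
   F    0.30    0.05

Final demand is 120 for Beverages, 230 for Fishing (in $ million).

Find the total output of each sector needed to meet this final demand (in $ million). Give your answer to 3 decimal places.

x_B = 196.000, x_F = 304.000

I − A =
  [   1.00    -0.25]
  [  -0.30     0.95]
det(I−A) = (1.00)(0.95) − (-0.25)(-0.30) = 0.8750
adj(I−A) = [[0.95, 0.25], [0.30, 1.00]]
(I − A)⁻¹ = adj(I−A) / det(I−A) ≈
  [   1.0857     0.2857]
  [   0.3429     1.1429]
x = (I − A)⁻¹ d = adj(I−A)·d / det(I−A), with det(I−A) = 0.8750:
  x_B = (0.95·120 + 0.25·230) / 0.8750 = 171.50 / 0.8750 = 196.000
  x_F = (0.30·120 + 1.00·230) / 0.8750 = 266.00 / 0.8750 = 304.000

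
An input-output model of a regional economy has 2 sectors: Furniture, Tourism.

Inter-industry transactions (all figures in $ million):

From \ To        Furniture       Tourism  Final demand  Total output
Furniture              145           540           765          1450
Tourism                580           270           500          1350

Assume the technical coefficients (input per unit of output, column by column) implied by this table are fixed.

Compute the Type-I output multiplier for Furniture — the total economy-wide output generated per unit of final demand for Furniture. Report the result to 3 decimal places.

m_1 = 2.143

Technical coefficients a_ij = z_ij / X_j:
  a_11 = 145/1450 = 0.10, a_21 = 580/1450 = 0.40
  a_12 = 540/1350 = 0.40, a_22 = 270/1350 = 0.20
I − A =
  [   0.90    -0.40]
  [  -0.40     0.80]
det(I−A) = (0.90)(0.80) − (-0.40)(-0.40) = 0.5600
adj(I−A) = [[0.80, 0.40], [0.40, 0.90]]
(I − A)⁻¹ = adj(I−A) / det(I−A) ≈
  [   1.4286     0.7143]
  [   0.7143     1.6071]
The output multiplier for sector j is the column-j sum of the Leontief inverse (I − A)⁻¹ = adj(I−A) / det(I−A).
Column 1 of adj(I−A): (0.80, 0.40); det(I−A) = 0.5600.
m_1 = (0.80 + 0.40) / 0.5600 = 1.20 / 0.5600 ≈ 2.143.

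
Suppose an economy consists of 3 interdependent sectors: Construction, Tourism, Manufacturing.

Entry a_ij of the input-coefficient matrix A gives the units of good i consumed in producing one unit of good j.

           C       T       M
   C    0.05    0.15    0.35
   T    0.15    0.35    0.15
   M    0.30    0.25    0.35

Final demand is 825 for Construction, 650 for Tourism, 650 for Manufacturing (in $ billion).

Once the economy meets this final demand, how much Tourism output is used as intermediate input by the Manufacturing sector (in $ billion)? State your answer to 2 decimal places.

I − A =
  [   0.95    -0.15    -0.35]
  [  -0.15     0.65    -0.15]
  [  -0.30    -0.25     0.65]
Cofactors of I−A, C_ij = (−1)^(i+j)·(minor ij) (rows/columns in the sector order above):
  C_11 = (0.65)(0.65) − (-0.15)(-0.25) = 0.3850
  C_12 = −[(-0.15)(0.65) − (-0.15)(-0.30)] = 0.1425
  C_13 = (-0.15)(-0.25) − (0.65)(-0.30) = 0.2325
  C_21 = −[(-0.15)(0.65) − (-0.35)(-0.25)] = 0.1850
  C_22 = (0.95)(0.65) − (-0.35)(-0.30) = 0.5125
  C_23 = −[(0.95)(-0.25) − (-0.15)(-0.30)] = 0.2825
  C_31 = (-0.15)(-0.15) − (-0.35)(0.65) = 0.2500
  C_32 = −[(0.95)(-0.15) − (-0.35)(-0.15)] = 0.1950
  C_33 = (0.95)(0.65) − (-0.15)(-0.15) = 0.5950
det(I−A) = Σ_j (I−A)_1j·C_1j = (0.95)(0.3850) + (-0.15)(0.1425) + (-0.35)(0.2325) = 0.2630
adj(I−A) = Cᵀ =
  [ 0.3850   0.1850   0.2500]
  [ 0.1425   0.5125   0.1950]
  [ 0.2325   0.2825   0.5950]
(I − A)⁻¹ = adj(I−A) / det(I−A) ≈
  [   1.4639     0.7034     0.9506]
  [   0.5418     1.9487     0.7414]
  [   0.8840     1.0741     2.2624]
First solve x = (I − A)⁻¹ d = adj(I−A)·d / det(I−A); in particular x_M = (0.2325·825 + 0.2825·650 + 0.5950·650) / 0.2630 = 762.1875 / 0.2630 ≈ 2898.0513.
Intermediate flow from T to M: z_TM = a_TM · x_M = 0.15 × 762.1875 / 0.2630 = 114.328125 / 0.2630 ≈ 434.71.

z_TM = 434.71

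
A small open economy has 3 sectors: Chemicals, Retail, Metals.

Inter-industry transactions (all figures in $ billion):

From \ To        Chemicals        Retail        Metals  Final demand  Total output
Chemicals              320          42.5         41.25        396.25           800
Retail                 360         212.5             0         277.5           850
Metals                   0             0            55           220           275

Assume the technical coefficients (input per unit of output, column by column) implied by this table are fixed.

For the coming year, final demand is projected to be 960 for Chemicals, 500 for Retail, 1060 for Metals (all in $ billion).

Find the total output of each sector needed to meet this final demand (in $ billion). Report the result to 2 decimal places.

x_C = 2091.37, x_R = 1921.49, x_M = 1325.00

Technical coefficients a_ij = z_ij / X_j:
  a_CC = 320/800 = 0.40, a_RC = 360/800 = 0.45, a_MC = 0/800 = 0.00
  a_CR = 42.5/850 = 0.05, a_RR = 212.5/850 = 0.25, a_MR = 0/850 = 0.00
  a_CM = 41.25/275 = 0.15, a_RM = 0/275 = 0.00, a_MM = 55/275 = 0.20
I − A =
  [   0.60    -0.05    -0.15]
  [  -0.45     0.75     0.00]
  [   0.00     0.00     0.80]
Cofactors of I−A, C_ij = (−1)^(i+j)·(minor ij) (rows/columns in the sector order above):
  C_11 = (0.75)(0.80) − (0.00)(0.00) = 0.6000
  C_12 = −[(-0.45)(0.80) − (0.00)(0.00)] = 0.3600
  C_13 = (-0.45)(0.00) − (0.75)(0.00) = 0.0000
  C_21 = −[(-0.05)(0.80) − (-0.15)(0.00)] = 0.0400
  C_22 = (0.60)(0.80) − (-0.15)(0.00) = 0.4800
  C_23 = −[(0.60)(0.00) − (-0.05)(0.00)] = 0.0000
  C_31 = (-0.05)(0.00) − (-0.15)(0.75) = 0.1125
  C_32 = −[(0.60)(0.00) − (-0.15)(-0.45)] = 0.0675
  C_33 = (0.60)(0.75) − (-0.05)(-0.45) = 0.4275
det(I−A) = Σ_j (I−A)_1j·C_1j = (0.60)(0.6000) + (-0.05)(0.3600) + (-0.15)(0.0000) = 0.3420
adj(I−A) = Cᵀ =
  [ 0.6000   0.0400   0.1125]
  [ 0.3600   0.4800   0.0675]
  [ 0.0000   0.0000   0.4275]
(I − A)⁻¹ = adj(I−A) / det(I−A) ≈
  [   1.7544     0.1170     0.3289]
  [   1.0526     1.4035     0.1974]
  [   0.0000     0.0000     1.2500]
x = (I − A)⁻¹ d = adj(I−A)·d / det(I−A), with det(I−A) = 0.3420:
  x_C = (0.6000·960 + 0.0400·500 + 0.1125·1060) / 0.3420 = 715.25 / 0.3420 ≈ 2091.37
  x_R = (0.3600·960 + 0.4800·500 + 0.0675·1060) / 0.3420 = 657.15 / 0.3420 ≈ 1921.49
  x_M = (0.0000·960 + 0.0000·500 + 0.4275·1060) / 0.3420 = 453.15 / 0.3420 = 1325.00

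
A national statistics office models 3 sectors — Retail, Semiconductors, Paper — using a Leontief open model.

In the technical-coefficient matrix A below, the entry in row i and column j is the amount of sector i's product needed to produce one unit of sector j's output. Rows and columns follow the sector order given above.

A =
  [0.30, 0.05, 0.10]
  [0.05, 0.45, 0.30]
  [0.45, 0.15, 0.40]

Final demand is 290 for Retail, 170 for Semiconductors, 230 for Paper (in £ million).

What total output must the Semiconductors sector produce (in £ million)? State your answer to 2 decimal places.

x_2 = 971.64

I − A =
  [   0.70    -0.05    -0.10]
  [  -0.05     0.55    -0.30]
  [  -0.45    -0.15     0.60]
Cofactors of I−A, C_ij = (−1)^(i+j)·(minor ij) (rows/columns in the sector order above):
  C_11 = (0.55)(0.60) − (-0.30)(-0.15) = 0.2850
  C_12 = −[(-0.05)(0.60) − (-0.30)(-0.45)] = 0.1650
  C_13 = (-0.05)(-0.15) − (0.55)(-0.45) = 0.2550
  C_21 = −[(-0.05)(0.60) − (-0.10)(-0.15)] = 0.0450
  C_22 = (0.70)(0.60) − (-0.10)(-0.45) = 0.3750
  C_23 = −[(0.70)(-0.15) − (-0.05)(-0.45)] = 0.1275
  C_31 = (-0.05)(-0.30) − (-0.10)(0.55) = 0.0700
  C_32 = −[(0.70)(-0.30) − (-0.10)(-0.05)] = 0.2150
  C_33 = (0.70)(0.55) − (-0.05)(-0.05) = 0.3825
det(I−A) = Σ_j (I−A)_1j·C_1j = (0.70)(0.2850) + (-0.05)(0.1650) + (-0.10)(0.2550) = 0.16575
adj(I−A) = Cᵀ =
  [ 0.2850   0.0450   0.0700]
  [ 0.1650   0.3750   0.2150]
  [ 0.2550   0.1275   0.3825]
(I − A)⁻¹ = adj(I−A) / det(I−A) ≈
  [   1.7195     0.2715     0.4223]
  [   0.9955     2.2624     1.2971]
  [   1.5385     0.7692     2.3077]
x = (I − A)⁻¹ d = adj(I−A)·d / det(I−A), with det(I−A) = 0.16575:
  x_1 = (0.2850·290 + 0.0450·170 + 0.0700·230) / 0.16575 = 106.40 / 0.16575 ≈ 641.93
  x_2 = (0.1650·290 + 0.3750·170 + 0.2150·230) / 0.16575 = 161.05 / 0.16575 ≈ 971.64
  x_3 = (0.2550·290 + 0.1275·170 + 0.3825·230) / 0.16575 = 183.60 / 0.16575 ≈ 1107.69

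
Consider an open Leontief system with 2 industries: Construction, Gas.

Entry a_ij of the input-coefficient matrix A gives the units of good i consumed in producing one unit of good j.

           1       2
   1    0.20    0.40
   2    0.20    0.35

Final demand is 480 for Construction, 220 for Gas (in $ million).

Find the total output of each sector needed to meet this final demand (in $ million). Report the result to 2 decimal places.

x_1 = 909.09, x_2 = 618.18

I − A =
  [   0.80    -0.40]
  [  -0.20     0.65]
det(I−A) = (0.80)(0.65) − (-0.40)(-0.20) = 0.4400
adj(I−A) = [[0.65, 0.40], [0.20, 0.80]]
(I − A)⁻¹ = adj(I−A) / det(I−A) ≈
  [   1.4773     0.9091]
  [   0.4545     1.8182]
x = (I − A)⁻¹ d = adj(I−A)·d / det(I−A), with det(I−A) = 0.4400:
  x_1 = (0.65·480 + 0.40·220) / 0.4400 = 400.00 / 0.4400 ≈ 909.09
  x_2 = (0.20·480 + 0.80·220) / 0.4400 = 272.00 / 0.4400 ≈ 618.18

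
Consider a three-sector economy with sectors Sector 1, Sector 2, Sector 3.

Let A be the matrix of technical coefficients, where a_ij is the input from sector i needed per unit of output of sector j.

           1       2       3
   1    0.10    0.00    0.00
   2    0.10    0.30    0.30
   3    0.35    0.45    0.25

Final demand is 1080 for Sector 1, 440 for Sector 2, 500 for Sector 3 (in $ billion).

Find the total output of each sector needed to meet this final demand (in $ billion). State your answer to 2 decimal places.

I − A =
  [   0.90     0.00     0.00]
  [  -0.10     0.70    -0.30]
  [  -0.35    -0.45     0.75]
Cofactors of I−A, C_ij = (−1)^(i+j)·(minor ij) (rows/columns in the sector order above):
  C_11 = (0.70)(0.75) − (-0.30)(-0.45) = 0.3900
  C_12 = −[(-0.10)(0.75) − (-0.30)(-0.35)] = 0.1800
  C_13 = (-0.10)(-0.45) − (0.70)(-0.35) = 0.2900
  C_21 = −[(0.00)(0.75) − (0.00)(-0.45)] = 0.0000
  C_22 = (0.90)(0.75) − (0.00)(-0.35) = 0.6750
  C_23 = −[(0.90)(-0.45) − (0.00)(-0.35)] = 0.4050
  C_31 = (0.00)(-0.30) − (0.00)(0.70) = 0.0000
  C_32 = −[(0.90)(-0.30) − (0.00)(-0.10)] = 0.2700
  C_33 = (0.90)(0.70) − (0.00)(-0.10) = 0.6300
det(I−A) = Σ_j (I−A)_1j·C_1j = (0.90)(0.3900) + (0.00)(0.1800) + (0.00)(0.2900) = 0.3510
adj(I−A) = Cᵀ =
  [ 0.3900   0.0000   0.0000]
  [ 0.1800   0.6750   0.2700]
  [ 0.2900   0.4050   0.6300]
(I − A)⁻¹ = adj(I−A) / det(I−A) ≈
  [   1.1111     0.0000     0.0000]
  [   0.5128     1.9231     0.7692]
  [   0.8262     1.1538     1.7949]
x = (I − A)⁻¹ d = adj(I−A)·d / det(I−A), with det(I−A) = 0.3510:
  x_1 = (0.3900·1080 + 0.0000·440 + 0.0000·500) / 0.3510 = 421.20 / 0.3510 = 1200.00
  x_2 = (0.1800·1080 + 0.6750·440 + 0.2700·500) / 0.3510 = 626.40 / 0.3510 ≈ 1784.62
  x_3 = (0.2900·1080 + 0.4050·440 + 0.6300·500) / 0.3510 = 806.40 / 0.3510 ≈ 2297.44

x_1 = 1200.00, x_2 = 1784.62, x_3 = 2297.44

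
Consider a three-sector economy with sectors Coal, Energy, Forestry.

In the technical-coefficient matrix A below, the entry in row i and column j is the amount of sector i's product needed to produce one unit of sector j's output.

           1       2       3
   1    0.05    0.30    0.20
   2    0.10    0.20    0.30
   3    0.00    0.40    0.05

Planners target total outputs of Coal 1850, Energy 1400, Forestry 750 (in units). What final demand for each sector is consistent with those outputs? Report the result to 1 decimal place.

d_1 = 1187.5, d_2 = 710.0, d_3 = 152.5

I − A =
  [   0.95    -0.30    -0.20]
  [  -0.10     0.80    -0.30]
  [   0.00    -0.40     0.95]
d = (I − A) x:
  d_1 = (+0.95)·1850 + (-0.30)·1400 + (-0.20)·750 = 1187.5
  d_2 = (-0.10)·1850 + (+0.80)·1400 + (-0.30)·750 = 710.0
  d_3 = (+0.00)·1850 + (-0.40)·1400 + (+0.95)·750 = 152.5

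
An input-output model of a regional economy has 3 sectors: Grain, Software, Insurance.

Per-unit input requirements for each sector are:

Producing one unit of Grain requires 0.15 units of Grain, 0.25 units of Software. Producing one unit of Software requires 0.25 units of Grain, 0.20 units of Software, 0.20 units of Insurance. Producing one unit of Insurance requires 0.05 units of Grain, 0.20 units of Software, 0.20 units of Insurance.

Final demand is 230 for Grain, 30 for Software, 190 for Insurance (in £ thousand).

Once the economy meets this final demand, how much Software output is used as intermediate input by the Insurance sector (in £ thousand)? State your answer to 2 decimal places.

z_23 = 58.55

I − A =
  [   0.85    -0.25    -0.05]
  [  -0.25     0.80    -0.20]
  [   0.00    -0.20     0.80]
Cofactors of I−A, C_ij = (−1)^(i+j)·(minor ij) (rows/columns in the sector order above):
  C_11 = (0.80)(0.80) − (-0.20)(-0.20) = 0.6000
  C_12 = −[(-0.25)(0.80) − (-0.20)(0.00)] = 0.2000
  C_13 = (-0.25)(-0.20) − (0.80)(0.00) = 0.0500
  C_21 = −[(-0.25)(0.80) − (-0.05)(-0.20)] = 0.2100
  C_22 = (0.85)(0.80) − (-0.05)(0.00) = 0.6800
  C_23 = −[(0.85)(-0.20) − (-0.25)(0.00)] = 0.1700
  C_31 = (-0.25)(-0.20) − (-0.05)(0.80) = 0.0900
  C_32 = −[(0.85)(-0.20) − (-0.05)(-0.25)] = 0.1825
  C_33 = (0.85)(0.80) − (-0.25)(-0.25) = 0.6175
det(I−A) = Σ_j (I−A)_1j·C_1j = (0.85)(0.6000) + (-0.25)(0.2000) + (-0.05)(0.0500) = 0.4575
adj(I−A) = Cᵀ =
  [ 0.6000   0.2100   0.0900]
  [ 0.2000   0.6800   0.1825]
  [ 0.0500   0.1700   0.6175]
(I − A)⁻¹ = adj(I−A) / det(I−A) ≈
  [   1.3115     0.4590     0.1967]
  [   0.4372     1.4863     0.3989]
  [   0.1093     0.3716     1.3497]
First solve x = (I − A)⁻¹ d = adj(I−A)·d / det(I−A); in particular x_3 = (0.0500·230 + 0.1700·30 + 0.6175·190) / 0.4575 = 133.925 / 0.4575 ≈ 292.7322.
Intermediate flow from 2 to 3: z_23 = a_23 · x_3 = 0.20 × 133.925 / 0.4575 = 26.785 / 0.4575 ≈ 58.55.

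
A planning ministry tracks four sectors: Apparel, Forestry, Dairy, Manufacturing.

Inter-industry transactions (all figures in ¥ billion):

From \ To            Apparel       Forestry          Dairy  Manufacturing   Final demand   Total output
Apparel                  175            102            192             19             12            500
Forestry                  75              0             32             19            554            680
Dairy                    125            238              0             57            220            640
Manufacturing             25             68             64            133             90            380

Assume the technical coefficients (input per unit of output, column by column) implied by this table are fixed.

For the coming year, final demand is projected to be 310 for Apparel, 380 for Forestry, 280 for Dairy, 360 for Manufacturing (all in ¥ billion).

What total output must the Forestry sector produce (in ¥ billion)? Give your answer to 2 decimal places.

Technical coefficients a_ij = z_ij / X_j:
  a_AA = 175/500 = 0.35, a_FA = 75/500 = 0.15, a_DA = 125/500 = 0.25, a_MA = 25/500 = 0.05
  a_AF = 102/680 = 0.15, a_FF = 0/680 = 0.00, a_DF = 238/680 = 0.35, a_MF = 68/680 = 0.10
  a_AD = 192/640 = 0.30, a_FD = 32/640 = 0.05, a_DD = 0/640 = 0.00, a_MD = 64/640 = 0.10
  a_AM = 19/380 = 0.05, a_FM = 19/380 = 0.05, a_DM = 57/380 = 0.15, a_MM = 133/380 = 0.35
I − A =
  [   0.65    -0.15    -0.30    -0.05]
  [  -0.15     1.00    -0.05    -0.05]
  [  -0.25    -0.35     1.00    -0.15]
  [  -0.05    -0.10    -0.10     0.65]
Compute the cofactors C_ij = (−1)^(i+j)·(3×3 minor ij) of I−A; the adjugate is their transpose:
adj(I−A) = Cᵀ =
  [ 0.616125   0.174750   0.204375   0.108000]
  [ 0.107500   0.358000   0.055000   0.048500]
  [ 0.206000   0.183500   0.401000   0.122500]
  [ 0.095625   0.096750   0.085875   0.523500]
det(I−A) = Σ_j (I−A)_1j·C_1j = (0.65)(0.616125) + (-0.15)(0.107500) + (-0.30)(0.206000) + (-0.05)(0.095625) = 0.317775
(I − A)⁻¹ = adj(I−A) / det(I−A) ≈
  [   1.9389     0.5499     0.6431     0.3399]
  [   0.3383     1.1266     0.1731     0.1526]
  [   0.6483     0.5775     1.2619     0.3855]
  [   0.3009     0.3045     0.2702     1.6474]
x = (I − A)⁻¹ d = adj(I−A)·d / det(I−A), with det(I−A) = 0.317775:
  x_A = (0.616125·310 + 0.174750·380 + 0.204375·280 + 0.108000·360) / 0.317775 = 353.50875 / 0.317775 ≈ 1112.45
  x_F = (0.107500·310 + 0.358000·380 + 0.055000·280 + 0.048500·360) / 0.317775 = 202.225 / 0.317775 ≈ 636.38
  x_D = (0.206000·310 + 0.183500·380 + 0.401000·280 + 0.122500·360) / 0.317775 = 289.97 / 0.317775 ≈ 912.50
  x_M = (0.095625·310 + 0.096750·380 + 0.085875·280 + 0.523500·360) / 0.317775 = 278.91375 / 0.317775 ≈ 877.71

x_F = 636.38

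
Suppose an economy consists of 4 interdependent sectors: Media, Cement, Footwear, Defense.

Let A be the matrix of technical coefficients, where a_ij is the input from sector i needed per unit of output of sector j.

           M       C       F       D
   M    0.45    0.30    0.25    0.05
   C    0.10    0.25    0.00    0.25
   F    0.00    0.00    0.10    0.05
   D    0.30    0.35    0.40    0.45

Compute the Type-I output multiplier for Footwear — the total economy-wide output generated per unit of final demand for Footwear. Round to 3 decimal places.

I − A =
  [   0.55    -0.30    -0.25    -0.05]
  [  -0.10     0.75     0.00    -0.25]
  [   0.00     0.00     0.90    -0.05]
  [  -0.30    -0.35    -0.40     0.55]
Compute the cofactors C_ij = (−1)^(i+j)·(3×3 minor ij) of I−A; the adjugate is their transpose:
adj(I−A) = Cᵀ =
  [ 0.277500   0.162625   0.126250   0.110625]
  [ 0.115000   0.244000   0.089500   0.129500]
  [ 0.013000   0.014125   0.126750   0.019125]
  [ 0.234000   0.254250   0.218000   0.344250]
det(I−A) = Σ_j (I−A)_1j·C_1j = (0.55)(0.277500) + (-0.30)(0.115000) + (-0.25)(0.013000) + (-0.05)(0.234000) = 0.103175
(I − A)⁻¹ = adj(I−A) / det(I−A) ≈
  [   2.6896     1.5762     1.2236     1.0722]
  [   1.1146     2.3649     0.8675     1.2551]
  [   0.1260     0.1369     1.2285     0.1854]
  [   2.2680     2.4643     2.1129     3.3366]
The output multiplier for sector j is the column-j sum of the Leontief inverse (I − A)⁻¹ = adj(I−A) / det(I−A).
Column F of adj(I−A): (0.126250, 0.089500, 0.126750, 0.218000); det(I−A) = 0.103175.
m_F = (0.126250 + 0.089500 + 0.126750 + 0.218000) / 0.103175 = 0.5605 / 0.103175 ≈ 5.433.

m_F = 5.433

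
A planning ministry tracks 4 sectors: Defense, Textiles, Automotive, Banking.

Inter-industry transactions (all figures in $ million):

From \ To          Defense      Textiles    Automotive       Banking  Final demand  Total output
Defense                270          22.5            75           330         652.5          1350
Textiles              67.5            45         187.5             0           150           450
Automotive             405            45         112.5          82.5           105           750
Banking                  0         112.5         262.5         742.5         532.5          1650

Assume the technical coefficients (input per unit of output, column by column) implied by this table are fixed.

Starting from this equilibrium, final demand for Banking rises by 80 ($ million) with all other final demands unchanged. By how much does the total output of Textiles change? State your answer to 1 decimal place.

Δx_T = 10.1

Technical coefficients a_ij = z_ij / X_j:
  a_DD = 270/1350 = 0.20, a_TD = 67.5/1350 = 0.05, a_AD = 405/1350 = 0.30, a_BD = 0/1350 = 0.00
  a_DT = 22.5/450 = 0.05, a_TT = 45/450 = 0.10, a_AT = 45/450 = 0.10, a_BT = 112.5/450 = 0.25
  a_DA = 75/750 = 0.10, a_TA = 187.5/750 = 0.25, a_AA = 112.5/750 = 0.15, a_BA = 262.5/750 = 0.35
  a_DB = 330/1650 = 0.20, a_TB = 0/1650 = 0.00, a_AB = 82.5/1650 = 0.05, a_BB = 742.5/1650 = 0.45
I − A =
  [   0.80    -0.05    -0.10    -0.20]
  [  -0.05     0.90    -0.25     0.00]
  [  -0.30    -0.10     0.85    -0.05]
  [   0.00    -0.25    -0.35     0.55]
Compute the cofactors C_ij = (−1)^(i+j)·(3×3 minor ij) of I−A; the adjugate is their transpose:
adj(I−A) = Cᵀ =
  [ 0.388125   0.078750   0.131875   0.153125]
  [ 0.063750   0.322500   0.116250   0.033750]
  [ 0.151875   0.077250   0.392125   0.090875]
  [ 0.125625   0.195750   0.302375   0.558625]
det(I−A) = Σ_j (I−A)_1j·C_1j = (0.80)(0.388125) + (-0.05)(0.063750) + (-0.10)(0.151875) + (-0.20)(0.125625) = 0.2670
(I − A)⁻¹ = adj(I−A) / det(I−A) ≈
  [   1.4537     0.2949     0.4939     0.5735]
  [   0.2388     1.2079     0.4354     0.1264]
  [   0.5688     0.2893     1.4686     0.3404]
  [   0.4705     0.7331     1.1325     2.0922]
Δx = (I − A)⁻¹ Δd with Δd having +80 in the Banking component and 0 elsewhere.
So Δx_T = L_TB · (+80), where L_TB = adj(I−A)_TB / det(I−A) = 0.033750 / 0.2670.
Δx_T = 0.033750 × (+80) / 0.2670 = 2.70 / 0.2670 ≈ 10.1.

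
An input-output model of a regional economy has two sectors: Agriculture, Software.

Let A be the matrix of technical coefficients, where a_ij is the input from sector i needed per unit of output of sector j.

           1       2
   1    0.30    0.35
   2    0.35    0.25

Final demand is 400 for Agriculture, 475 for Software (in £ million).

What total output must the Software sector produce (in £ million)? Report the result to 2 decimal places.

I − A =
  [   0.70    -0.35]
  [  -0.35     0.75]
det(I−A) = (0.70)(0.75) − (-0.35)(-0.35) = 0.4025
adj(I−A) = [[0.75, 0.35], [0.35, 0.70]]
(I − A)⁻¹ = adj(I−A) / det(I−A) ≈
  [   1.8634     0.8696]
  [   0.8696     1.7391]
x = (I − A)⁻¹ d = adj(I−A)·d / det(I−A), with det(I−A) = 0.4025:
  x_1 = (0.75·400 + 0.35·475) / 0.4025 = 466.25 / 0.4025 ≈ 1158.39
  x_2 = (0.35·400 + 0.70·475) / 0.4025 = 472.50 / 0.4025 ≈ 1173.91

x_2 = 1173.91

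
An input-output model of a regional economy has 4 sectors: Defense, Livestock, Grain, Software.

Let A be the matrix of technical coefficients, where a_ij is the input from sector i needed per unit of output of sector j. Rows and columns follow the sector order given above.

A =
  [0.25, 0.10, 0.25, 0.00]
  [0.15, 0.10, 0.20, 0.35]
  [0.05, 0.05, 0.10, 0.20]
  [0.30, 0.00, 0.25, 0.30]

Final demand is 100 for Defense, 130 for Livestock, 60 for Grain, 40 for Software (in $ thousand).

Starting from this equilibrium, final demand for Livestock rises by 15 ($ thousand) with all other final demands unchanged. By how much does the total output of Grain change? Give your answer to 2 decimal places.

I − A =
  [   0.75    -0.10    -0.25     0.00]
  [  -0.15     0.90    -0.20    -0.35]
  [  -0.05    -0.05     0.90    -0.20]
  [  -0.30     0.00    -0.25     0.70]
Compute the cofactors C_ij = (−1)^(i+j)·(3×3 minor ij) of I−A; the adjugate is their transpose:
adj(I−A) = Cᵀ =
  [ 0.510625   0.066750   0.180250   0.084875]
  [ 0.204875   0.411250   0.223125   0.269375]
  [ 0.096000   0.035750   0.451500   0.146875]
  [ 0.253125   0.041375   0.238500   0.572375]
det(I−A) = Σ_j (I−A)_1j·C_1j = (0.75)(0.510625) + (-0.10)(0.204875) + (-0.25)(0.096000) + (0.00)(0.253125) = 0.33848125
(I − A)⁻¹ = adj(I−A) / det(I−A) ≈
  [   1.5086     0.1972     0.5325     0.2508]
  [   0.6053     1.2150     0.6592     0.7958]
  [   0.2836     0.1056     1.3339     0.4339]
  [   0.7478     0.1222     0.7046     1.6910]
Δx = (I − A)⁻¹ Δd with Δd having +15 in the Livestock component and 0 elsewhere.
So Δx_G = L_GL · (+15), where L_GL = adj(I−A)_GL / det(I−A) = 0.035750 / 0.33848125.
Δx_G = 0.035750 × (+15) / 0.33848125 = 0.53625 / 0.33848125 ≈ 1.58.

Δx_G = 1.58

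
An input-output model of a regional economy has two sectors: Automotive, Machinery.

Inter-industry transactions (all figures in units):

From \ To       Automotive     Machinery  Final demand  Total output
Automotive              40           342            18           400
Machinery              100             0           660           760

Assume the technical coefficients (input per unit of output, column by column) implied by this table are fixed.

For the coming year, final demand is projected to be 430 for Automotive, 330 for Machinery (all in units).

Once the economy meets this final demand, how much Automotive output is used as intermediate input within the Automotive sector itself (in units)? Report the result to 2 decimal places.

Technical coefficients a_ij = z_ij / X_j:
  a_11 = 40/400 = 0.10, a_21 = 100/400 = 0.25
  a_12 = 342/760 = 0.45, a_22 = 0/760 = 0.00
I − A =
  [   0.90    -0.45]
  [  -0.25     1.00]
det(I−A) = (0.90)(1.00) − (-0.45)(-0.25) = 0.7875
adj(I−A) = [[1.00, 0.45], [0.25, 0.90]]
(I − A)⁻¹ = adj(I−A) / det(I−A) ≈
  [   1.2698     0.5714]
  [   0.3175     1.1429]
First solve x = (I − A)⁻¹ d = adj(I−A)·d / det(I−A); in particular x_1 = (1.00·430 + 0.45·330) / 0.7875 = 578.50 / 0.7875 ≈ 734.6032.
Intermediate flow from 1 to 1: z_11 = a_11 · x_1 = 0.10 × 578.50 / 0.7875 = 57.85 / 0.7875 ≈ 73.46.

z_11 = 73.46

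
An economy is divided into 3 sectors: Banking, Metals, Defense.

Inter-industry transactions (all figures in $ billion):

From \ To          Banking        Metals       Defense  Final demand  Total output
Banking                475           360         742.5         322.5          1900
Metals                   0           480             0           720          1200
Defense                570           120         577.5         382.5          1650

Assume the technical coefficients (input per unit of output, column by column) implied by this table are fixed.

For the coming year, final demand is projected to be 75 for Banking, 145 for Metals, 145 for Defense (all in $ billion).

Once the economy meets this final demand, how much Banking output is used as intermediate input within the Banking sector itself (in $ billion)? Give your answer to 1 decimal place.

z_BB = 122.0

Technical coefficients a_ij = z_ij / X_j:
  a_BB = 475/1900 = 0.25, a_MB = 0/1900 = 0.00, a_DB = 570/1900 = 0.30
  a_BM = 360/1200 = 0.30, a_MM = 480/1200 = 0.40, a_DM = 120/1200 = 0.10
  a_BD = 742.5/1650 = 0.45, a_MD = 0/1650 = 0.00, a_DD = 577.5/1650 = 0.35
I − A =
  [   0.75    -0.30    -0.45]
  [   0.00     0.60     0.00]
  [  -0.30    -0.10     0.65]
Cofactors of I−A, C_ij = (−1)^(i+j)·(minor ij) (rows/columns in the sector order above):
  C_11 = (0.60)(0.65) − (0.00)(-0.10) = 0.3900
  C_12 = −[(0.00)(0.65) − (0.00)(-0.30)] = 0.0000
  C_13 = (0.00)(-0.10) − (0.60)(-0.30) = 0.1800
  C_21 = −[(-0.30)(0.65) − (-0.45)(-0.10)] = 0.2400
  C_22 = (0.75)(0.65) − (-0.45)(-0.30) = 0.3525
  C_23 = −[(0.75)(-0.10) − (-0.30)(-0.30)] = 0.1650
  C_31 = (-0.30)(0.00) − (-0.45)(0.60) = 0.2700
  C_32 = −[(0.75)(0.00) − (-0.45)(0.00)] = 0.0000
  C_33 = (0.75)(0.60) − (-0.30)(0.00) = 0.4500
det(I−A) = Σ_j (I−A)_1j·C_1j = (0.75)(0.3900) + (-0.30)(0.0000) + (-0.45)(0.1800) = 0.2115
adj(I−A) = Cᵀ =
  [ 0.3900   0.2400   0.2700]
  [ 0.0000   0.3525   0.0000]
  [ 0.1800   0.1650   0.4500]
(I − A)⁻¹ = adj(I−A) / det(I−A) ≈
  [   1.8440     1.1348     1.2766]
  [   0.0000     1.6667     0.0000]
  [   0.8511     0.7801     2.1277]
First solve x = (I − A)⁻¹ d = adj(I−A)·d / det(I−A); in particular x_B = (0.3900·75 + 0.2400·145 + 0.2700·145) / 0.2115 = 103.20 / 0.2115 ≈ 487.943.
Intermediate flow from B to B: z_BB = a_BB · x_B = 0.25 × 103.20 / 0.2115 = 25.80 / 0.2115 ≈ 122.0.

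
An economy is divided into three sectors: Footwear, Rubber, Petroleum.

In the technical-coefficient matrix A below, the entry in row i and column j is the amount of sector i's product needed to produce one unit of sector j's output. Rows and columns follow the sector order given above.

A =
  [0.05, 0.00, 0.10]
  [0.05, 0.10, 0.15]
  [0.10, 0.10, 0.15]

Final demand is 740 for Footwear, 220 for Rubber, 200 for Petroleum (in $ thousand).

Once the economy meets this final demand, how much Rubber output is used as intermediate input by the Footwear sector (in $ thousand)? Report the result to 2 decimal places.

z_21 = 40.91

I − A =
  [   0.95     0.00    -0.10]
  [  -0.05     0.90    -0.15]
  [  -0.10    -0.10     0.85]
Cofactors of I−A, C_ij = (−1)^(i+j)·(minor ij) (rows/columns in the sector order above):
  C_11 = (0.90)(0.85) − (-0.15)(-0.10) = 0.7500
  C_12 = −[(-0.05)(0.85) − (-0.15)(-0.10)] = 0.0575
  C_13 = (-0.05)(-0.10) − (0.90)(-0.10) = 0.0950
  C_21 = −[(0.00)(0.85) − (-0.10)(-0.10)] = 0.0100
  C_22 = (0.95)(0.85) − (-0.10)(-0.10) = 0.7975
  C_23 = −[(0.95)(-0.10) − (0.00)(-0.10)] = 0.0950
  C_31 = (0.00)(-0.15) − (-0.10)(0.90) = 0.0900
  C_32 = −[(0.95)(-0.15) − (-0.10)(-0.05)] = 0.1475
  C_33 = (0.95)(0.90) − (0.00)(-0.05) = 0.8550
det(I−A) = Σ_j (I−A)_1j·C_1j = (0.95)(0.7500) + (0.00)(0.0575) + (-0.10)(0.0950) = 0.7030
adj(I−A) = Cᵀ =
  [ 0.7500   0.0100   0.0900]
  [ 0.0575   0.7975   0.1475]
  [ 0.0950   0.0950   0.8550]
(I − A)⁻¹ = adj(I−A) / det(I−A) ≈
  [   1.0669     0.0142     0.1280]
  [   0.0818     1.1344     0.2098]
  [   0.1351     0.1351     1.2162]
First solve x = (I − A)⁻¹ d = adj(I−A)·d / det(I−A); in particular x_1 = (0.7500·740 + 0.0100·220 + 0.0900·200) / 0.7030 = 575.20 / 0.7030 ≈ 818.2077.
Intermediate flow from 2 to 1: z_21 = a_21 · x_1 = 0.05 × 575.20 / 0.7030 = 28.76 / 0.7030 ≈ 40.91.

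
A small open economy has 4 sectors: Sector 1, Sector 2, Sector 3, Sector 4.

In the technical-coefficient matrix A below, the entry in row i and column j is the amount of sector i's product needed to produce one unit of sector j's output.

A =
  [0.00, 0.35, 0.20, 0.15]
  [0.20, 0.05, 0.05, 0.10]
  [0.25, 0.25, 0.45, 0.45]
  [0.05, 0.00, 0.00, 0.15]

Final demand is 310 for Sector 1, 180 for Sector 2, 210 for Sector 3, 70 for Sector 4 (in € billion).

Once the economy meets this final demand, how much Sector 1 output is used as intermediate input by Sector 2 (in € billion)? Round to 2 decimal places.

I − A =
  [   1.00    -0.35    -0.20    -0.15]
  [  -0.20     0.95    -0.05    -0.10]
  [  -0.25    -0.25     0.55    -0.45]
  [  -0.05     0.00     0.00     0.85]
Compute the cofactors C_ij = (−1)^(i+j)·(3×3 minor ij) of I−A; the adjugate is their transpose:
adj(I−A) = Cᵀ =
  [ 0.433500   0.206125   0.176375   0.194125]
  [ 0.108000   0.416375   0.077125   0.108875]
  [ 0.267000   0.292875   0.739125   0.472875]
  [ 0.025500   0.012125   0.010375   0.409625]
det(I−A) = Σ_j (I−A)_1j·C_1j = (1.00)(0.433500) + (-0.35)(0.108000) + (-0.20)(0.267000) + (-0.15)(0.025500) = 0.338475
(I − A)⁻¹ = adj(I−A) / det(I−A) ≈
  [   1.2807     0.6090     0.5211     0.5735]
  [   0.3191     1.2301     0.2279     0.3217]
  [   0.7888     0.8653     2.1837     1.3971]
  [   0.0753     0.0358     0.0307     1.2102]
First solve x = (I − A)⁻¹ d = adj(I−A)·d / det(I−A); in particular x_2 = (0.108000·310 + 0.416375·180 + 0.077125·210 + 0.108875·70) / 0.338475 = 132.245 / 0.338475 ≈ 390.7083.
Intermediate flow from 1 to 2: z_12 = a_12 · x_2 = 0.35 × 132.245 / 0.338475 = 46.28575 / 0.338475 ≈ 136.75.

z_12 = 136.75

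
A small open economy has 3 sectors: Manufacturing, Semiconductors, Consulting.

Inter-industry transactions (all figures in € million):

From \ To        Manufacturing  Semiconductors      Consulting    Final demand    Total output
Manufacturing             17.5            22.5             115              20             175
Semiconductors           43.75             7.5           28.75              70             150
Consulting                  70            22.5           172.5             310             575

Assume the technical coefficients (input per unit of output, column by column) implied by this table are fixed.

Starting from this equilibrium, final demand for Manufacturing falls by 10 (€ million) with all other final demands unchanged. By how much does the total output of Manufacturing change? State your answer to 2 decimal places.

Technical coefficients a_ij = z_ij / X_j:
  a_11 = 17.5/175 = 0.10, a_21 = 43.75/175 = 0.25, a_31 = 70/175 = 0.40
  a_12 = 22.5/150 = 0.15, a_22 = 7.5/150 = 0.05, a_32 = 22.5/150 = 0.15
  a_13 = 115/575 = 0.20, a_23 = 28.75/575 = 0.05, a_33 = 172.5/575 = 0.30
I − A =
  [   0.90    -0.15    -0.20]
  [  -0.25     0.95    -0.05]
  [  -0.40    -0.15     0.70]
Cofactors of I−A, C_ij = (−1)^(i+j)·(minor ij) (rows/columns in the sector order above):
  C_11 = (0.95)(0.70) − (-0.05)(-0.15) = 0.6575
  C_12 = −[(-0.25)(0.70) − (-0.05)(-0.40)] = 0.1950
  C_13 = (-0.25)(-0.15) − (0.95)(-0.40) = 0.4175
  C_21 = −[(-0.15)(0.70) − (-0.20)(-0.15)] = 0.1350
  C_22 = (0.90)(0.70) − (-0.20)(-0.40) = 0.5500
  C_23 = −[(0.90)(-0.15) − (-0.15)(-0.40)] = 0.1950
  C_31 = (-0.15)(-0.05) − (-0.20)(0.95) = 0.1975
  C_32 = −[(0.90)(-0.05) − (-0.20)(-0.25)] = 0.0950
  C_33 = (0.90)(0.95) − (-0.15)(-0.25) = 0.8175
det(I−A) = Σ_j (I−A)_1j·C_1j = (0.90)(0.6575) + (-0.15)(0.1950) + (-0.20)(0.4175) = 0.4790
adj(I−A) = Cᵀ =
  [ 0.6575   0.1350   0.1975]
  [ 0.1950   0.5500   0.0950]
  [ 0.4175   0.1950   0.8175]
(I − A)⁻¹ = adj(I−A) / det(I−A) ≈
  [   1.3727     0.2818     0.4123]
  [   0.4071     1.1482     0.1983]
  [   0.8716     0.4071     1.7067]
Δx = (I − A)⁻¹ Δd with Δd having -10 in the Manufacturing component and 0 elsewhere.
So Δx_1 = L_11 · (-10), where L_11 = adj(I−A)_11 / det(I−A) = 0.6575 / 0.4790.
Δx_1 = 0.6575 × (-10) / 0.4790 = -6.575 / 0.4790 ≈ -13.73.

Δx_1 = -13.73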